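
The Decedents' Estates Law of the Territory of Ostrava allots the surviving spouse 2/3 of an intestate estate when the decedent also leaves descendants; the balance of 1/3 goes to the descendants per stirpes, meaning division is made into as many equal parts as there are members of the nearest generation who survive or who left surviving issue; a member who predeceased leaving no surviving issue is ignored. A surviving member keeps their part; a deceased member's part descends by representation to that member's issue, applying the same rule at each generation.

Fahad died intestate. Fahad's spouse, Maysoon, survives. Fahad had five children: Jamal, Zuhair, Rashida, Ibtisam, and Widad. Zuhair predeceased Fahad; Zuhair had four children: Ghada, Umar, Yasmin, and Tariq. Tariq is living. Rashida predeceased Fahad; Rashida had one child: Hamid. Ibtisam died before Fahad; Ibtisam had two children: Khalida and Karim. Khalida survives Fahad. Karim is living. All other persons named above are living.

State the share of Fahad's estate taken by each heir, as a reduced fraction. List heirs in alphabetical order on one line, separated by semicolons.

Maysoon, as surviving spouse, takes 2/3.
The remaining 1/3 passes to Fahad's descendants per stirpes.
The 1/3 is divided into 5 equal shares of 1/15 among Jamal, Zuhair, Rashida, Ibtisam, Widad.
Jamal is living and takes 1/15.
Zuhair predeceased; the 1/15 allotted to Zuhair's branch passes to Zuhair's issue by representation.
The 1/15 is divided into 4 equal shares of 1/60 among Ghada, Umar, Yasmin, Tariq.
Ghada is living and takes 1/60.
Umar is living and takes 1/60.
Yasmin is living and takes 1/60.
Tariq is living and takes 1/60.
Rashida predeceased; the 1/15 allotted to Rashida's branch passes to Rashida's issue by representation.
Hamid is the sole taker at this level and receives the full 1/15.
Ibtisam predeceased; the 1/15 allotted to Ibtisam's branch passes to Ibtisam's issue by representation.
The 1/15 is divided into 2 equal shares of 1/30 among Khalida, Karim.
Khalida is living and takes 1/30.
Karim is living and takes 1/30.
Widad is living and takes 1/15.

Ghada 1/60; Hamid 1/15; Jamal 1/15; Karim 1/30; Khalida 1/30; Maysoon 2/3; Tariq 1/60; Umar 1/60; Widad 1/15; Yasmin 1/60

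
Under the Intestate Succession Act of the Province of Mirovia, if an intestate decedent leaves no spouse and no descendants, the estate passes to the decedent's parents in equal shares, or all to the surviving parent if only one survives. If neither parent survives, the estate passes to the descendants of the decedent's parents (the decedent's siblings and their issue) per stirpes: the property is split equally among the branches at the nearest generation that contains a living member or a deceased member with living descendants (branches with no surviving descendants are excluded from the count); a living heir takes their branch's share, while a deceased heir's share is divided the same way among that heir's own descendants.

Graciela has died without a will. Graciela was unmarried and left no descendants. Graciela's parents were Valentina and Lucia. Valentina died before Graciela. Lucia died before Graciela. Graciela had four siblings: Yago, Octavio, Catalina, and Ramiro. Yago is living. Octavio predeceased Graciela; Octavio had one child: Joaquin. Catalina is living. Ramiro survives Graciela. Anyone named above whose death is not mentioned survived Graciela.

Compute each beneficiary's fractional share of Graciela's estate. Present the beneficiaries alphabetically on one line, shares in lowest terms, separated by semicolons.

Neither parent survives and there are no descendants, so the estate passes to Graciela's siblings and their issue per stirpes.
The estate is divided into 4 equal shares of 1/4 among Yago, Octavio, Catalina, Ramiro.
Yago is living and takes 1/4.
Octavio predeceased; the 1/4 allotted to Octavio's branch passes to Octavio's issue by representation.
Joaquin is the sole taker at this level and receives the full 1/4.
Catalina is living and takes 1/4.
Ramiro is living and takes 1/4.

Catalina 1/4; Joaquin 1/4; Ramiro 1/4; Yago 1/4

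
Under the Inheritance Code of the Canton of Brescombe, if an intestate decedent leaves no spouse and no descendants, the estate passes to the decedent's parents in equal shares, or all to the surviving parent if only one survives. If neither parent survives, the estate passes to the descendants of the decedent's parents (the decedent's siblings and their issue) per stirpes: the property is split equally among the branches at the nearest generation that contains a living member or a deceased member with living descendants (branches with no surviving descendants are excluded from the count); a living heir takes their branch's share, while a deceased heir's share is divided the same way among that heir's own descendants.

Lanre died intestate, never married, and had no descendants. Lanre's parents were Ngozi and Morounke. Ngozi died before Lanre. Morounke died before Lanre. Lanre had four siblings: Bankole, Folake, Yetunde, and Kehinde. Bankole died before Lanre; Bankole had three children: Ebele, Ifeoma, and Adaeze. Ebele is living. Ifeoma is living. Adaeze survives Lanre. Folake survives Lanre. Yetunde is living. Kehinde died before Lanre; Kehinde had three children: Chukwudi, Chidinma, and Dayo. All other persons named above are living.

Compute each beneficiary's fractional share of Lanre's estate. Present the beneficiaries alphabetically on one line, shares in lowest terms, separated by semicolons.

Neither parent survives and there are no descendants, so the estate passes to Lanre's siblings and their issue per stirpes.
The estate is divided into 4 equal shares of 1/4 among Bankole, Folake, Yetunde, Kehinde.
Bankole predeceased; the 1/4 allotted to Bankole's branch passes to Bankole's issue by representation.
The 1/4 is divided into 3 equal shares of 1/12 among Ebele, Ifeoma, Adaeze.
Ebele is living and takes 1/12.
Ifeoma is living and takes 1/12.
Adaeze is living and takes 1/12.
Folake is living and takes 1/4.
Yetunde is living and takes 1/4.
Kehinde predeceased; the 1/4 allotted to Kehinde's branch passes to Kehinde's issue by representation.
The 1/4 is divided into 3 equal shares of 1/12 among Chukwudi, Chidinma, Dayo.
Chukwudi is living and takes 1/12.
Chidinma is living and takes 1/12.
Dayo is living and takes 1/12.

Adaeze 1/12; Chidinma 1/12; Chukwudi 1/12; Dayo 1/12; Ebele 1/12; Folake 1/4; Ifeoma 1/12; Yetunde 1/4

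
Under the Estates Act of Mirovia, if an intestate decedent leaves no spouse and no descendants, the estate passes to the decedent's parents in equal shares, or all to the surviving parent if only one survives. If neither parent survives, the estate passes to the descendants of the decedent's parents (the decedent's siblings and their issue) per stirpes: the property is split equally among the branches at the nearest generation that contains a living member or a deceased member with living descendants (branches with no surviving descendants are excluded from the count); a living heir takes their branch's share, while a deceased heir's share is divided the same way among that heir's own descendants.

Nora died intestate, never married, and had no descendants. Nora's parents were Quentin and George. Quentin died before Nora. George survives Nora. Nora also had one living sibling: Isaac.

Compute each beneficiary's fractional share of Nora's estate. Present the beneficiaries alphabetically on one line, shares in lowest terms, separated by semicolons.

George 1

Only one parent, George, survives, so George takes the entire estate. The siblings take nothing because a surviving parent has priority.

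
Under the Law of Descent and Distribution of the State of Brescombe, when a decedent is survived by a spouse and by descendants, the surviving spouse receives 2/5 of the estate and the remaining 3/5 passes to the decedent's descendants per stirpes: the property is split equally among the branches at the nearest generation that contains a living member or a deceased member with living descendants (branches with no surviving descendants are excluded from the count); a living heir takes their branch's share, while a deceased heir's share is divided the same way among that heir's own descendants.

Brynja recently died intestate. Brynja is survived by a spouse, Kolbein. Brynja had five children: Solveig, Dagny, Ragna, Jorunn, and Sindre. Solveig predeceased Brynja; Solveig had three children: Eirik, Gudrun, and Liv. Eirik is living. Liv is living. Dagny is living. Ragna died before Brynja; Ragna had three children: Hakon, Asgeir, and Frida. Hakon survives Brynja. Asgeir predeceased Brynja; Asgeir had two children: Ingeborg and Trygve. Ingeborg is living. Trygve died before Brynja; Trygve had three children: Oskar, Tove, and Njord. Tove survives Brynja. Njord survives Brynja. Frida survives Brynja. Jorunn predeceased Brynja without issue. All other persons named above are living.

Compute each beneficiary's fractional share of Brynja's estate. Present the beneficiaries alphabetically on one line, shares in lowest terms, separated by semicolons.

Dagny 3/20; Eirik 1/20; Frida 1/20; Gudrun 1/20; Hakon 1/20; Ingeborg 1/40; Kolbein 2/5; Liv 1/20; Njord 1/120; Oskar 1/120; Sindre 3/20; Tove 1/120

Kolbein, as surviving spouse, takes 2/5.
The remaining 3/5 passes to Brynja's descendants per stirpes.
Jorunn left no surviving issue, so that branch lapses and is disregarded.
The 3/5 is divided into 4 equal shares of 3/20 among Solveig, Dagny, Ragna, Sindre.
Solveig predeceased; the 3/20 allotted to Solveig's branch passes to Solveig's issue by representation.
The 3/20 is divided into 3 equal shares of 1/20 among Eirik, Gudrun, Liv.
Eirik is living and takes 1/20.
Gudrun is living and takes 1/20.
Liv is living and takes 1/20.
Dagny is living and takes 3/20.
Ragna predeceased; the 3/20 allotted to Ragna's branch passes to Ragna's issue by representation.
The 3/20 is divided into 3 equal shares of 1/20 among Hakon, Asgeir, Frida.
Hakon is living and takes 1/20.
Asgeir predeceased; the 1/20 allotted to Asgeir's branch passes to Asgeir's issue by representation.
The 1/20 is divided into 2 equal shares of 1/40 among Ingeborg, Trygve.
Ingeborg is living and takes 1/40.
Trygve predeceased; the 1/40 allotted to Trygve's branch passes to Trygve's issue by representation.
The 1/40 is divided into 3 equal shares of 1/120 among Oskar, Tove, Njord.
Oskar is living and takes 1/120.
Tove is living and takes 1/120.
Njord is living and takes 1/120.
Frida is living and takes 1/20.
Sindre is living and takes 3/20.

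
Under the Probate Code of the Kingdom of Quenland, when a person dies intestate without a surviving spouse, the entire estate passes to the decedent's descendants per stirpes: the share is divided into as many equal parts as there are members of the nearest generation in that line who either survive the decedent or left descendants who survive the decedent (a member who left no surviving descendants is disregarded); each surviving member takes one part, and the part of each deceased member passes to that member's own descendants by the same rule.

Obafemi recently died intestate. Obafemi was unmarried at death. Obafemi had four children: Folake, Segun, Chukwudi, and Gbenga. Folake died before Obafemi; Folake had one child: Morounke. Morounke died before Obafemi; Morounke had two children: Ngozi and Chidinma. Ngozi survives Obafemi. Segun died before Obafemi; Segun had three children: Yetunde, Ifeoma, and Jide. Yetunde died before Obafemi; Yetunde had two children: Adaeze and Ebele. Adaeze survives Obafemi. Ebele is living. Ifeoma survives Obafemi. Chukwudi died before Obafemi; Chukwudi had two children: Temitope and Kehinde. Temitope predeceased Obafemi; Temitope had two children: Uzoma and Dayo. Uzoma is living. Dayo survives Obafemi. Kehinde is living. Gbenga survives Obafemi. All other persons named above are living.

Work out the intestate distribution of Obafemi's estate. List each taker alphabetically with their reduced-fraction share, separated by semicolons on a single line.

Adaeze 1/24; Chidinma 1/8; Dayo 1/16; Ebele 1/24; Gbenga 1/4; Ifeoma 1/12; Jide 1/12; Kehinde 1/8; Ngozi 1/8; Uzoma 1/16

There is no surviving spouse, so the entire estate passes to Obafemi's descendants per stirpes.
The estate is divided into 4 equal shares of 1/4 among Folake, Segun, Chukwudi, Gbenga.
Folake predeceased; the 1/4 allotted to Folake's branch passes to Folake's issue by representation.
Morounke's line is the sole branch at this level, so the full 1/4 passes to Morounke's issue by representation.
The 1/4 is divided into 2 equal shares of 1/8 among Ngozi, Chidinma.
Ngozi is living and takes 1/8.
Chidinma is living and takes 1/8.
Segun predeceased; the 1/4 allotted to Segun's branch passes to Segun's issue by representation.
The 1/4 is divided into 3 equal shares of 1/12 among Yetunde, Ifeoma, Jide.
Yetunde predeceased; the 1/12 allotted to Yetunde's branch passes to Yetunde's issue by representation.
The 1/12 is divided into 2 equal shares of 1/24 among Adaeze, Ebele.
Adaeze is living and takes 1/24.
Ebele is living and takes 1/24.
Ifeoma is living and takes 1/12.
Jide is living and takes 1/12.
Chukwudi predeceased; the 1/4 allotted to Chukwudi's branch passes to Chukwudi's issue by representation.
The 1/4 is divided into 2 equal shares of 1/8 among Temitope, Kehinde.
Temitope predeceased; the 1/8 allotted to Temitope's branch passes to Temitope's issue by representation.
The 1/8 is divided into 2 equal shares of 1/16 among Uzoma, Dayo.
Uzoma is living and takes 1/16.
Dayo is living and takes 1/16.
Kehinde is living and takes 1/8.
Gbenga is living and takes 1/4.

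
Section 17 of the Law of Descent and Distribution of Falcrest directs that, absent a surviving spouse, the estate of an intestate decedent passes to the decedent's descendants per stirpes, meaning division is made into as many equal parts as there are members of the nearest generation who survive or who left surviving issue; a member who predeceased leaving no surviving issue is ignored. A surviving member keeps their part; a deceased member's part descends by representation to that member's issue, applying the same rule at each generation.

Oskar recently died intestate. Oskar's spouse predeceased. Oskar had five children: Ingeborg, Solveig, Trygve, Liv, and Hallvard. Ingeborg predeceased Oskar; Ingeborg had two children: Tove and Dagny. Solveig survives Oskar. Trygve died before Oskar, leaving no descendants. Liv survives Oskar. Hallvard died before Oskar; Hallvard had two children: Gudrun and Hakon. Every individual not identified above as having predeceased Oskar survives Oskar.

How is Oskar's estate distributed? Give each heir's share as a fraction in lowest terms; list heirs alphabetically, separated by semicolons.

Dagny 1/8; Gudrun 1/8; Hakon 1/8; Liv 1/4; Solveig 1/4; Tove 1/8

There is no surviving spouse, so the entire estate passes to Oskar's descendants per stirpes.
Trygve left no surviving issue, so that branch lapses and is disregarded.
The estate is divided into 4 equal shares of 1/4 among Ingeborg, Solveig, Liv, Hallvard.
Ingeborg predeceased; the 1/4 allotted to Ingeborg's branch passes to Ingeborg's issue by representation.
The 1/4 is divided into 2 equal shares of 1/8 among Tove, Dagny.
Tove is living and takes 1/8.
Dagny is living and takes 1/8.
Solveig is living and takes 1/4.
Liv is living and takes 1/4.
Hallvard predeceased; the 1/4 allotted to Hallvard's branch passes to Hallvard's issue by representation.
The 1/4 is divided into 2 equal shares of 1/8 among Gudrun, Hakon.
Gudrun is living and takes 1/8.
Hakon is living and takes 1/8.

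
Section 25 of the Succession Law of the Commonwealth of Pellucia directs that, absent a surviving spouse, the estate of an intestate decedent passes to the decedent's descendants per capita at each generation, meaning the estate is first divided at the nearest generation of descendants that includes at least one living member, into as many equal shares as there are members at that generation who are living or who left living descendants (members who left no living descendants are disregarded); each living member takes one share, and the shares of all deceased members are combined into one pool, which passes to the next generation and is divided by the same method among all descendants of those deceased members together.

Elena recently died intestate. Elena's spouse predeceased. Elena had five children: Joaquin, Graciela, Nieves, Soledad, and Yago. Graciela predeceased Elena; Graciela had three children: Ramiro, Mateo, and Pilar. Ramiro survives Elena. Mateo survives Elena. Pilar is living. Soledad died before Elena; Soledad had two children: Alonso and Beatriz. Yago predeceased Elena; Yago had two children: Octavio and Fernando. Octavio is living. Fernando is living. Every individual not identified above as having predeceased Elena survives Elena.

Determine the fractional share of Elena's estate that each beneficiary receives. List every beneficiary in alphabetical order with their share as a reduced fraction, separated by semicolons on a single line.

Alonso 3/35; Beatriz 3/35; Fernando 3/35; Joaquin 1/5; Mateo 3/35; Nieves 1/5; Octavio 3/35; Pilar 3/35; Ramiro 3/35

There is no surviving spouse, so the entire estate passes to Elena's descendants per capita at each generation.
At generation 1 (Joaquin, Graciela, Nieves, Soledad, Yago) there are 5 shares of (1)/5 = 1/5 each.
Living: Joaquin and Nieves — each takes 1/5.
Deceased: Graciela, Soledad, and Yago. Their combined 3/5 is pooled and carried to generation 2.
At generation 2 (Ramiro, Mateo, Pilar, Alonso, Beatriz, Octavio, Fernando) there are 7 shares of (3/5)/7 = 3/35 each.
Living: Ramiro, Mateo, Pilar, Alonso, Beatriz, Octavio, and Fernando — each takes 3/35.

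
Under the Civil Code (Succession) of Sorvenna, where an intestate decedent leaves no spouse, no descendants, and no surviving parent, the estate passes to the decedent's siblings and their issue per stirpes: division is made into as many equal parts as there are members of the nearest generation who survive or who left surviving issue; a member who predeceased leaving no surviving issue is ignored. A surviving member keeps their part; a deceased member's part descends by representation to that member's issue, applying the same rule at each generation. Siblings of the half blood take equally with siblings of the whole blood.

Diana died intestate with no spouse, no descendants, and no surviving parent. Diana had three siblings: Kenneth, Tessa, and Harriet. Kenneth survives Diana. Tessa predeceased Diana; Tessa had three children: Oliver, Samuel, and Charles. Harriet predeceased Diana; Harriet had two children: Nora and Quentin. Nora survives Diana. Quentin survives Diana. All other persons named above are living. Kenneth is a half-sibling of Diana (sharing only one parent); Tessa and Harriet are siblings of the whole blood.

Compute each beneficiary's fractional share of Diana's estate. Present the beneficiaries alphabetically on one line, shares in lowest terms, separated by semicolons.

No spouse, descendants, or parent survives, so the estate passes to Diana's siblings per stirpes.
Half-blood and whole-blood siblings take equally under the stated rule.
The estate is divided into 3 equal shares of 1/3 among Kenneth, Tessa, Harriet.
Kenneth is living and takes 1/3.
Tessa predeceased; the 1/3 allotted to Tessa's branch passes to Tessa's issue by representation.
The 1/3 is divided into 3 equal shares of 1/9 among Oliver, Samuel, Charles.
Oliver is living and takes 1/9.
Samuel is living and takes 1/9.
Charles is living and takes 1/9.
Harriet predeceased; the 1/3 allotted to Harriet's branch passes to Harriet's issue by representation.
The 1/3 is divided into 2 equal shares of 1/6 among Nora, Quentin.
Nora is living and takes 1/6.
Quentin is living and takes 1/6.

Charles 1/9; Kenneth 1/3; Nora 1/6; Oliver 1/9; Quentin 1/6; Samuel 1/9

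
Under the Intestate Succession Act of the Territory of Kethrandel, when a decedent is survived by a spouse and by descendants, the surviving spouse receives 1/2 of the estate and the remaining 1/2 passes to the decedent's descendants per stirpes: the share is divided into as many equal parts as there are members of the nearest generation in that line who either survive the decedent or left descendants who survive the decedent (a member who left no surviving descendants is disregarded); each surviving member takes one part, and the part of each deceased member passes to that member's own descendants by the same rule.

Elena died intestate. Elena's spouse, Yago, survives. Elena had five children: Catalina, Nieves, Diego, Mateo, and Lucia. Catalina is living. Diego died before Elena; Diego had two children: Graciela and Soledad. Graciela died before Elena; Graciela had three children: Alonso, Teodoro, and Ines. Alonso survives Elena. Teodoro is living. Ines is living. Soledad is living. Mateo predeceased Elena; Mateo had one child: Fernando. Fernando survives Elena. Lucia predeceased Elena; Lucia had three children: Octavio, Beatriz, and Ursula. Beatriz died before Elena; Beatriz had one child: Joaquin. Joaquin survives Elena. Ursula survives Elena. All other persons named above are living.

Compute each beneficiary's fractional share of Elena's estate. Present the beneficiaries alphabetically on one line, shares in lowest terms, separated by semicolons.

Alonso 1/60; Catalina 1/10; Fernando 1/10; Ines 1/60; Joaquin 1/30; Nieves 1/10; Octavio 1/30; Soledad 1/20; Teodoro 1/60; Ursula 1/30; Yago 1/2

Yago, as surviving spouse, takes 1/2.
The remaining 1/2 passes to Elena's descendants per stirpes.
The 1/2 is divided into 5 equal shares of 1/10 among Catalina, Nieves, Diego, Mateo, Lucia.
Catalina is living and takes 1/10.
Nieves is living and takes 1/10.
Diego predeceased; the 1/10 allotted to Diego's branch passes to Diego's issue by representation.
The 1/10 is divided into 2 equal shares of 1/20 among Graciela, Soledad.
Graciela predeceased; the 1/20 allotted to Graciela's branch passes to Graciela's issue by representation.
The 1/20 is divided into 3 equal shares of 1/60 among Alonso, Teodoro, Ines.
Alonso is living and takes 1/60.
Teodoro is living and takes 1/60.
Ines is living and takes 1/60.
Soledad is living and takes 1/20.
Mateo predeceased; the 1/10 allotted to Mateo's branch passes to Mateo's issue by representation.
Fernando is the sole taker at this level and receives the full 1/10.
Lucia predeceased; the 1/10 allotted to Lucia's branch passes to Lucia's issue by representation.
The 1/10 is divided into 3 equal shares of 1/30 among Octavio, Beatriz, Ursula.
Octavio is living and takes 1/30.
Beatriz predeceased; the 1/30 allotted to Beatriz's branch passes to Beatriz's issue by representation.
Joaquin is the sole taker at this level and receives the full 1/30.
Ursula is living and takes 1/30.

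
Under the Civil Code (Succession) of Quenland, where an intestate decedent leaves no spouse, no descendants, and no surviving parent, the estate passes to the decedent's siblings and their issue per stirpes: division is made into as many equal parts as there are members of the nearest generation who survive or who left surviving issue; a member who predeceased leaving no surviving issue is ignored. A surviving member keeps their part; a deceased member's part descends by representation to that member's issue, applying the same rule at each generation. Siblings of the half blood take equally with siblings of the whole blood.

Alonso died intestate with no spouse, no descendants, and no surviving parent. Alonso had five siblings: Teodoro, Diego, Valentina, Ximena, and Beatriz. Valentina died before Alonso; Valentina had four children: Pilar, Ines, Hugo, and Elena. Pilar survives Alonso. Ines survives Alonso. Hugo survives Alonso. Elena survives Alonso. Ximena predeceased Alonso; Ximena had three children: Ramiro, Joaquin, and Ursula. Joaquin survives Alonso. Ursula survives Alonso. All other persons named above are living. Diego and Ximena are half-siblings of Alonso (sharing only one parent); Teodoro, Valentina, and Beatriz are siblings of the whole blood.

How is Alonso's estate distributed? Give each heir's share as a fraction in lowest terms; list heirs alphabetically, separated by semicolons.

No spouse, descendants, or parent survives, so the estate passes to Alonso's siblings per stirpes.
Half-blood and whole-blood siblings take equally under the stated rule.
The estate is divided into 5 equal shares of 1/5 among Teodoro, Diego, Valentina, Ximena, Beatriz.
Teodoro is living and takes 1/5.
Diego is living and takes 1/5.
Valentina predeceased; the 1/5 allotted to Valentina's branch passes to Valentina's issue by representation.
The 1/5 is divided into 4 equal shares of 1/20 among Pilar, Ines, Hugo, Elena.
Pilar is living and takes 1/20.
Ines is living and takes 1/20.
Hugo is living and takes 1/20.
Elena is living and takes 1/20.
Ximena predeceased; the 1/5 allotted to Ximena's branch passes to Ximena's issue by representation.
The 1/5 is divided into 3 equal shares of 1/15 among Ramiro, Joaquin, Ursula.
Ramiro is living and takes 1/15.
Joaquin is living and takes 1/15.
Ursula is living and takes 1/15.
Beatriz is living and takes 1/5.

Beatriz 1/5; Diego 1/5; Elena 1/20; Hugo 1/20; Ines 1/20; Joaquin 1/15; Pilar 1/20; Ramiro 1/15; Teodoro 1/5; Ursula 1/15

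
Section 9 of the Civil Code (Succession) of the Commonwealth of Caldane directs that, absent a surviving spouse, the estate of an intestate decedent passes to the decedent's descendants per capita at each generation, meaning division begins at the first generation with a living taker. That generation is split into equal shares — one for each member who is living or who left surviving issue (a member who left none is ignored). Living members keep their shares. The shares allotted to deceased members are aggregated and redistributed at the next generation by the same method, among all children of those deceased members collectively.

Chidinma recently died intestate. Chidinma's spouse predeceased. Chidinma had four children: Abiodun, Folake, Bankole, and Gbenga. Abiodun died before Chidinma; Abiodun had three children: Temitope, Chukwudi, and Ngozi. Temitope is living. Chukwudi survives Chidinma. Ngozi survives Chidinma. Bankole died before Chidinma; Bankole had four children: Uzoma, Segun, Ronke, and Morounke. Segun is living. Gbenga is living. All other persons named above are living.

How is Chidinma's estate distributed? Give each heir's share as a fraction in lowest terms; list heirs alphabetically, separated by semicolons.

Chukwudi 1/14; Folake 1/4; Gbenga 1/4; Morounke 1/14; Ngozi 1/14; Ronke 1/14; Segun 1/14; Temitope 1/14; Uzoma 1/14

There is no surviving spouse, so the entire estate passes to Chidinma's descendants per capita at each generation.
At generation 1 (Abiodun, Folake, Bankole, Gbenga) there are 4 shares of (1)/4 = 1/4 each.
Living: Folake and Gbenga — each takes 1/4.
Deceased: Abiodun and Bankole. Their combined 1/2 is pooled and carried to generation 2.
At generation 2 (Temitope, Chukwudi, Ngozi, Uzoma, Segun, Ronke, Morounke) there are 7 shares of (1/2)/7 = 1/14 each.
Living: Temitope, Chukwudi, Ngozi, Uzoma, Segun, Ronke, and Morounke — each takes 1/14.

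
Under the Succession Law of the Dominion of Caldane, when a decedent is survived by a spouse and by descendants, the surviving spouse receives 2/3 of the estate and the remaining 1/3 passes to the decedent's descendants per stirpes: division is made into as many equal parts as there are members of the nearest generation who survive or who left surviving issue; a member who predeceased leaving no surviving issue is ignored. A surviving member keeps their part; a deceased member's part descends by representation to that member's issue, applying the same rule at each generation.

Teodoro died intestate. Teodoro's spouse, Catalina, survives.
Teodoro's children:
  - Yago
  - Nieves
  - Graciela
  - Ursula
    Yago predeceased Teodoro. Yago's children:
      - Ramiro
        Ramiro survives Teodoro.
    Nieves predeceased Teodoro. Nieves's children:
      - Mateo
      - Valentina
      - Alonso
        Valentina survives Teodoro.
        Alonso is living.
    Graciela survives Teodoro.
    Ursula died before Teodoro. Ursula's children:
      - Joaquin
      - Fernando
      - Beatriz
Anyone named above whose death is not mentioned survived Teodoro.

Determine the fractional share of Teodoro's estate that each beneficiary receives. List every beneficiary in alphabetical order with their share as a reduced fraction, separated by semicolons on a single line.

Catalina, as surviving spouse, takes 2/3.
The remaining 1/3 passes to Teodoro's descendants per stirpes.
The 1/3 is divided into 4 equal shares of 1/12 among Yago, Nieves, Graciela, Ursula.
Yago predeceased; the 1/12 allotted to Yago's branch passes to Yago's issue by representation.
Ramiro is the sole taker at this level and receives the full 1/12.
Nieves predeceased; the 1/12 allotted to Nieves's branch passes to Nieves's issue by representation.
The 1/12 is divided into 3 equal shares of 1/36 among Mateo, Valentina, Alonso.
Mateo is living and takes 1/36.
Valentina is living and takes 1/36.
Alonso is living and takes 1/36.
Graciela is living and takes 1/12.
Ursula predeceased; the 1/12 allotted to Ursula's branch passes to Ursula's issue by representation.
The 1/12 is divided into 3 equal shares of 1/36 among Joaquin, Fernando, Beatriz.
Joaquin is living and takes 1/36.
Fernando is living and takes 1/36.
Beatriz is living and takes 1/36.

Alonso 1/36; Beatriz 1/36; Catalina 2/3; Fernando 1/36; Graciela 1/12; Joaquin 1/36; Mateo 1/36; Ramiro 1/12; Valentina 1/36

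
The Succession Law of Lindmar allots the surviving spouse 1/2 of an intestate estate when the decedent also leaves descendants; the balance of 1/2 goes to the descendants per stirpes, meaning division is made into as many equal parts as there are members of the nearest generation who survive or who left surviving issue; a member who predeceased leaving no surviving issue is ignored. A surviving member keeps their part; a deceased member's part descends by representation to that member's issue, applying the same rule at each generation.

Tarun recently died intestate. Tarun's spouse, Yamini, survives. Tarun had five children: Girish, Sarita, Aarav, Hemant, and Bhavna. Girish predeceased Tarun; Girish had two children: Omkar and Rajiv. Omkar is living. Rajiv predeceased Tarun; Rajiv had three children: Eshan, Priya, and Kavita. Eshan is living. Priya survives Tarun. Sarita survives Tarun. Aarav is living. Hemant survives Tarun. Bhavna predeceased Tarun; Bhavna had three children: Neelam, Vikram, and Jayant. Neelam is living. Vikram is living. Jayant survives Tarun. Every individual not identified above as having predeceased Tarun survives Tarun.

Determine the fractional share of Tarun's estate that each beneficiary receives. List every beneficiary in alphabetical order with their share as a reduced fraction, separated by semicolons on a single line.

Aarav 1/10; Eshan 1/60; Hemant 1/10; Jayant 1/30; Kavita 1/60; Neelam 1/30; Omkar 1/20; Priya 1/60; Sarita 1/10; Vikram 1/30; Yamini 1/2

Yamini, as surviving spouse, takes 1/2.
The remaining 1/2 passes to Tarun's descendants per stirpes.
The 1/2 is divided into 5 equal shares of 1/10 among Girish, Sarita, Aarav, Hemant, Bhavna.
Girish predeceased; the 1/10 allotted to Girish's branch passes to Girish's issue by representation.
The 1/10 is divided into 2 equal shares of 1/20 among Omkar, Rajiv.
Omkar is living and takes 1/20.
Rajiv predeceased; the 1/20 allotted to Rajiv's branch passes to Rajiv's issue by representation.
The 1/20 is divided into 3 equal shares of 1/60 among Eshan, Priya, Kavita.
Eshan is living and takes 1/60.
Priya is living and takes 1/60.
Kavita is living and takes 1/60.
Sarita is living and takes 1/10.
Aarav is living and takes 1/10.
Hemant is living and takes 1/10.
Bhavna predeceased; the 1/10 allotted to Bhavna's branch passes to Bhavna's issue by representation.
The 1/10 is divided into 3 equal shares of 1/30 among Neelam, Vikram, Jayant.
Neelam is living and takes 1/30.
Vikram is living and takes 1/30.
Jayant is living and takes 1/30.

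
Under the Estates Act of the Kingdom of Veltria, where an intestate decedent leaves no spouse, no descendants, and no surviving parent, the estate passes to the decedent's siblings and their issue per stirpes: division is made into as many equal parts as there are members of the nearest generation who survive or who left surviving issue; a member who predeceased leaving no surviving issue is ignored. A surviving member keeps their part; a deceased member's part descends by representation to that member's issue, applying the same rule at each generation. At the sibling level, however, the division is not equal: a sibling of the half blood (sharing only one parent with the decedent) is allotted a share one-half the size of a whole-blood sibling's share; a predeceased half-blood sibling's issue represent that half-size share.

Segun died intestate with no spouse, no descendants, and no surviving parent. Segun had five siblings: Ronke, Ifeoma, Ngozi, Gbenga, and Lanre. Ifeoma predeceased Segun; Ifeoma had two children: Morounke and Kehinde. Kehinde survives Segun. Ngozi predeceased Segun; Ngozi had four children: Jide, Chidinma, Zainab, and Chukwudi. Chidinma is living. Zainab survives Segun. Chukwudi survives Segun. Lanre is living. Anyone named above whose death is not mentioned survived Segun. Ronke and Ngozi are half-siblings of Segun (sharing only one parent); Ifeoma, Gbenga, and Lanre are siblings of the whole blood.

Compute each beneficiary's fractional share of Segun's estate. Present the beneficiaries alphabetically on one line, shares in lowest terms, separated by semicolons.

No spouse, descendants, or parent survives, so the estate passes to Segun's siblings per stirpes.
Half-blood siblings count for one-half the weight of whole-blood siblings at the initial division.
Dividing 1 in proportion to weights (total weight 4): Ronke (weight 1/2) → 1/8; Ifeoma (weight 1) → 1/4; Ngozi (weight 1/2) → 1/8; Gbenga (weight 1) → 1/4; Lanre (weight 1) → 1/4.
Ronke is living and takes 1/8.
Ifeoma predeceased; the 1/4 allotted to Ifeoma's branch passes to Ifeoma's issue by representation.
The 1/4 is divided into 2 equal shares of 1/8 among Morounke, Kehinde.
Morounke is living and takes 1/8.
Kehinde is living and takes 1/8.
Ngozi predeceased; the 1/8 allotted to Ngozi's branch passes to Ngozi's issue by representation.
The 1/8 is divided into 4 equal shares of 1/32 among Jide, Chidinma, Zainab, Chukwudi.
Jide is living and takes 1/32.
Chidinma is living and takes 1/32.
Zainab is living and takes 1/32.
Chukwudi is living and takes 1/32.
Gbenga is living and takes 1/4.
Lanre is living and takes 1/4.

Chidinma 1/32; Chukwudi 1/32; Gbenga 1/4; Jide 1/32; Kehinde 1/8; Lanre 1/4; Morounke 1/8; Ronke 1/8; Zainab 1/32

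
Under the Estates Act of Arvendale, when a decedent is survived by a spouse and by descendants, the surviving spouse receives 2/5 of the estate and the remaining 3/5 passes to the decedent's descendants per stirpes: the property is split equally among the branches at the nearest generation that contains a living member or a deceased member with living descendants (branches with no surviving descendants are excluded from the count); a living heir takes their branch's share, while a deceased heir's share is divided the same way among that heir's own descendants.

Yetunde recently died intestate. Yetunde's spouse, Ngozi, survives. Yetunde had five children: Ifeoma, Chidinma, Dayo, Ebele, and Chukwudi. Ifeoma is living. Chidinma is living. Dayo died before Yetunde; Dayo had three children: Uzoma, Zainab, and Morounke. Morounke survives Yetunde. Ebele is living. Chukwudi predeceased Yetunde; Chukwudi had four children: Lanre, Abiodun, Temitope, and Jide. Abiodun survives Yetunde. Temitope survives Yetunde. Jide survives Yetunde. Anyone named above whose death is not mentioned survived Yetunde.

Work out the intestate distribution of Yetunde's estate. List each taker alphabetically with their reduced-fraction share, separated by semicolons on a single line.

Ngozi, as surviving spouse, takes 2/5.
The remaining 3/5 passes to Yetunde's descendants per stirpes.
The 3/5 is divided into 5 equal shares of 3/25 among Ifeoma, Chidinma, Dayo, Ebele, Chukwudi.
Ifeoma is living and takes 3/25.
Chidinma is living and takes 3/25.
Dayo predeceased; the 3/25 allotted to Dayo's branch passes to Dayo's issue by representation.
The 3/25 is divided into 3 equal shares of 1/25 among Uzoma, Zainab, Morounke.
Uzoma is living and takes 1/25.
Zainab is living and takes 1/25.
Morounke is living and takes 1/25.
Ebele is living and takes 3/25.
Chukwudi predeceased; the 3/25 allotted to Chukwudi's branch passes to Chukwudi's issue by representation.
The 3/25 is divided into 4 equal shares of 3/100 among Lanre, Abiodun, Temitope, Jide.
Lanre is living and takes 3/100.
Abiodun is living and takes 3/100.
Temitope is living and takes 3/100.
Jide is living and takes 3/100.

Abiodun 3/100; Chidinma 3/25; Ebele 3/25; Ifeoma 3/25; Jide 3/100; Lanre 3/100; Morounke 1/25; Ngozi 2/5; Temitope 3/100; Uzoma 1/25; Zainab 1/25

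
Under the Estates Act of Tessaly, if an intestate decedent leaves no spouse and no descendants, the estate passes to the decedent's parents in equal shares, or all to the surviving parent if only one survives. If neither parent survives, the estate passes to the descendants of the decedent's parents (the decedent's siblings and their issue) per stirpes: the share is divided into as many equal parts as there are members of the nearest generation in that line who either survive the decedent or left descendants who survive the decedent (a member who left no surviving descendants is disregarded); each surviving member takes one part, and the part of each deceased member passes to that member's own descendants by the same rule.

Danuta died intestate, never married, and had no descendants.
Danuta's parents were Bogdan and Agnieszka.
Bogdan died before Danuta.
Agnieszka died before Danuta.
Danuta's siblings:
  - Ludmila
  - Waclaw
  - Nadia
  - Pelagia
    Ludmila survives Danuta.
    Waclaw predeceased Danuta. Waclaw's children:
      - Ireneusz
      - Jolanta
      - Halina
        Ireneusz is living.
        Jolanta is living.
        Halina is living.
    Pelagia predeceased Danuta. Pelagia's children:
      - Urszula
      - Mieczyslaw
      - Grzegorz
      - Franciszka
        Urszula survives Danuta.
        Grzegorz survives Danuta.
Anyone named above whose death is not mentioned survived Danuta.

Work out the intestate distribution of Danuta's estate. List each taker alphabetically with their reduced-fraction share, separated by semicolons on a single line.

Franciszka 1/16; Grzegorz 1/16; Halina 1/12; Ireneusz 1/12; Jolanta 1/12; Ludmila 1/4; Mieczyslaw 1/16; Nadia 1/4; Urszula 1/16

Neither parent survives and there are no descendants, so the estate passes to Danuta's siblings and their issue per stirpes.
The estate is divided into 4 equal shares of 1/4 among Ludmila, Waclaw, Nadia, Pelagia.
Ludmila is living and takes 1/4.
Waclaw predeceased; the 1/4 allotted to Waclaw's branch passes to Waclaw's issue by representation.
The 1/4 is divided into 3 equal shares of 1/12 among Ireneusz, Jolanta, Halina.
Ireneusz is living and takes 1/12.
Jolanta is living and takes 1/12.
Halina is living and takes 1/12.
Nadia is living and takes 1/4.
Pelagia predeceased; the 1/4 allotted to Pelagia's branch passes to Pelagia's issue by representation.
The 1/4 is divided into 4 equal shares of 1/16 among Urszula, Mieczyslaw, Grzegorz, Franciszka.
Urszula is living and takes 1/16.
Mieczyslaw is living and takes 1/16.
Grzegorz is living and takes 1/16.
Franciszka is living and takes 1/16.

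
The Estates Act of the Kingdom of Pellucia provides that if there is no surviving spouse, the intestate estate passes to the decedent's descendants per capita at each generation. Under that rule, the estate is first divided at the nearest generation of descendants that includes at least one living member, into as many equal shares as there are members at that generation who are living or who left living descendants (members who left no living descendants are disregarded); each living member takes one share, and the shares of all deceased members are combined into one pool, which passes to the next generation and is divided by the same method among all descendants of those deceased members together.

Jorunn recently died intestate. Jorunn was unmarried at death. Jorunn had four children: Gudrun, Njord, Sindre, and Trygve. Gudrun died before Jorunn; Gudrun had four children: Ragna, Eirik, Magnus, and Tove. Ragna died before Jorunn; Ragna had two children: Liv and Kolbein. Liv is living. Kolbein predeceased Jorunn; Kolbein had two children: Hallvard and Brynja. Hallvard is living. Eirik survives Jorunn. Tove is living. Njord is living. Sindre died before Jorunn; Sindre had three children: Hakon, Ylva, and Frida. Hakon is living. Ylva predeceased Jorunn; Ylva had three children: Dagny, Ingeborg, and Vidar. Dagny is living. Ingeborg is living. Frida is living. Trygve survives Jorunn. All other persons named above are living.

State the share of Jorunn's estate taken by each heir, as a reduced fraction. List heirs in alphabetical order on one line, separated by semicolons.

There is no surviving spouse, so the entire estate passes to Jorunn's descendants per capita at each generation.
At generation 1 (Gudrun, Njord, Sindre, Trygve) there are 4 shares of (1)/4 = 1/4 each.
Living: Njord and Trygve — each takes 1/4.
Deceased: Gudrun and Sindre. Their combined 1/2 is pooled and carried to generation 2.
At generation 2 (Ragna, Eirik, Magnus, Tove, Hakon, Ylva, Frida) there are 7 shares of (1/2)/7 = 1/14 each.
Living: Eirik, Magnus, Tove, Hakon, and Frida — each takes 1/14.
Deceased: Ragna and Ylva. Their combined 1/7 is pooled and carried to generation 3.
At generation 3 (Liv, Kolbein, Dagny, Ingeborg, Vidar) there are 5 shares of (1/7)/5 = 1/35 each.
Living: Liv, Dagny, Ingeborg, and Vidar — each takes 1/35.
Deceased: Kolbein. That 1/35 share is carried to generation 4.
At generation 4 (Hallvard, Brynja) there are 2 shares of (1/35)/2 = 1/70 each.
Living: Hallvard and Brynja — each takes 1/70.

Brynja 1/70; Dagny 1/35; Eirik 1/14; Frida 1/14; Hakon 1/14; Hallvard 1/70; Ingeborg 1/35; Liv 1/35; Magnus 1/14; Njord 1/4; Tove 1/14; Trygve 1/4; Vidar 1/35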